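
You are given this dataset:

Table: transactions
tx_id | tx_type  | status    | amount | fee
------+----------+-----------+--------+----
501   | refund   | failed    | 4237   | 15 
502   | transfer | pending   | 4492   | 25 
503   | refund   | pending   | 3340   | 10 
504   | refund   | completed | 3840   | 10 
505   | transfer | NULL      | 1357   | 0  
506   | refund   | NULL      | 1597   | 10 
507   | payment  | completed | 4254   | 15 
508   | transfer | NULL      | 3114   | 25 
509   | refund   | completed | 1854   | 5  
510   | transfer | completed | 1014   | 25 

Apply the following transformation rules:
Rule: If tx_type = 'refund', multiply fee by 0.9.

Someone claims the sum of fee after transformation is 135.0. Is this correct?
Yes, the result is correct.

Step 1: Calculate the correct sum after transformation
Step 2: Apply multiplier 0.9 to records where tx_type = 'refund'
Step 3: Correct result = 135.0
Step 4: Claimed result = 135.0
Step 5: 135.0 = 135.0 ✓
Conclusion: The claimed result is correct.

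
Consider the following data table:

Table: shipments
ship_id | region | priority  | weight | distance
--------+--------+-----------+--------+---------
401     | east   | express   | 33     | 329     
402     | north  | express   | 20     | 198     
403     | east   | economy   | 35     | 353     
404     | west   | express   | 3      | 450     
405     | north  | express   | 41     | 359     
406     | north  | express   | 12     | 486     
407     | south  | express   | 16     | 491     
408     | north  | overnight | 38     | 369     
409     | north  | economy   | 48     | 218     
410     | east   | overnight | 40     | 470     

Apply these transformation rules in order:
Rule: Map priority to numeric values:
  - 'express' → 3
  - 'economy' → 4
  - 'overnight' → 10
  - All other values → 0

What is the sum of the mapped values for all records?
46

Step 1: Apply mapping to each record
Step 2: Count by status:
  'express': 6 records × 3 = 18
  'economy': 2 records × 4 = 8
  'overnight': 2 records × 10 = 20
Step 3: Sum all mapped values = 46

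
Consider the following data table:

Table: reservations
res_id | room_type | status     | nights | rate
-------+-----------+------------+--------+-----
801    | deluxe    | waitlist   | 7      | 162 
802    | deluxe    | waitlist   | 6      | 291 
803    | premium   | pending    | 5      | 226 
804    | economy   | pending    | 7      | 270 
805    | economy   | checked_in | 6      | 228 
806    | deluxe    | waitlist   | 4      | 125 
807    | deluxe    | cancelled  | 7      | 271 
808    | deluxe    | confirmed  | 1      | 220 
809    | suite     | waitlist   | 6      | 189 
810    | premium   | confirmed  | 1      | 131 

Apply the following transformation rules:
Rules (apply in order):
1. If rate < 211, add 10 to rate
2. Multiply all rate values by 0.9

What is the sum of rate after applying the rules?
1937.7

Step 1: Apply Rule 1 - Add 10 to records with rate < 211
  - 4 records affected: 607 + (4 × 10) = 647
  - Unaffected records: 1506
  - Sum after Rule 1: 2153
Step 2: Apply Rule 2 - Multiply all by 0.9
  - 2153 × 0.9 = 1937.7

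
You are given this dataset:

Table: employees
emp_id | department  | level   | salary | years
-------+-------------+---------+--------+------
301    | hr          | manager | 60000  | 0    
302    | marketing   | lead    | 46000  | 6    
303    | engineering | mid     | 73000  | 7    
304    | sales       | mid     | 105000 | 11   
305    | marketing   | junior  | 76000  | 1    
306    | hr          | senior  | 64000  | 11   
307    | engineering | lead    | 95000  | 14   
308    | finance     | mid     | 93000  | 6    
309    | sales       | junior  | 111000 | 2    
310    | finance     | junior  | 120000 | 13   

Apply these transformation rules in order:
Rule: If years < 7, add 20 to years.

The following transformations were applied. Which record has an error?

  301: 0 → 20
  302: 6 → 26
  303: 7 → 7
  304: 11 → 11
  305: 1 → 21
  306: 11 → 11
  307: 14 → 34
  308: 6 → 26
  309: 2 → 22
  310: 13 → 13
Record 307 has an error. The correct transformed value should be 14, not 34.

Step 1: Check each record against the rule
Step 2: Record 307 has years = 14
Step 3: Since 14 >= 7, the bonus should not have been applied
Step 4: Correct value = 14, but claimed value = 34
Conclusion: Record 307 has the error.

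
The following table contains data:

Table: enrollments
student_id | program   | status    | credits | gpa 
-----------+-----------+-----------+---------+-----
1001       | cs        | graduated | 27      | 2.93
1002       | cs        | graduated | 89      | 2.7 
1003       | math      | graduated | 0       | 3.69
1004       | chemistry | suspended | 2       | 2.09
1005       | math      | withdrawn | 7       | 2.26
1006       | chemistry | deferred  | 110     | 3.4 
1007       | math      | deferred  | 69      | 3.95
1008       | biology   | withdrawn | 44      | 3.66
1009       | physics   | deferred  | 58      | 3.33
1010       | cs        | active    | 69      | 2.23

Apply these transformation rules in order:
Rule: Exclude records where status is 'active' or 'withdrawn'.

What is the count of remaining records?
7

Step 1: Count records to exclude
  - 1 (active) + 2 (withdrawn) = 3 records
Step 2: Total records: 10
Step 3: Remaining = 10 - 3 = 7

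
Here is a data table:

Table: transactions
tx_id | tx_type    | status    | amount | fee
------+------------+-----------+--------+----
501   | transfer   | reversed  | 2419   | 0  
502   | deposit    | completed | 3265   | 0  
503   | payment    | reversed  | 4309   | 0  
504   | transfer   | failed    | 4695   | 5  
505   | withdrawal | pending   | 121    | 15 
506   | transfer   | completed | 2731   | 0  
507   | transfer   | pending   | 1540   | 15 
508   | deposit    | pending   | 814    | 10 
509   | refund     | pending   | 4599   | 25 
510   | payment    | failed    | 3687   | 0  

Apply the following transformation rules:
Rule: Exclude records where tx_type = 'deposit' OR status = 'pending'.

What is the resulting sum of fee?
5

Step 1: Find records where tx_type = 'deposit' OR status = 'pending'
Step 2: 5 records match, summing to 65
Step 3: Original sum: 70
Step 4: Remaining sum = 70 - 65 = 5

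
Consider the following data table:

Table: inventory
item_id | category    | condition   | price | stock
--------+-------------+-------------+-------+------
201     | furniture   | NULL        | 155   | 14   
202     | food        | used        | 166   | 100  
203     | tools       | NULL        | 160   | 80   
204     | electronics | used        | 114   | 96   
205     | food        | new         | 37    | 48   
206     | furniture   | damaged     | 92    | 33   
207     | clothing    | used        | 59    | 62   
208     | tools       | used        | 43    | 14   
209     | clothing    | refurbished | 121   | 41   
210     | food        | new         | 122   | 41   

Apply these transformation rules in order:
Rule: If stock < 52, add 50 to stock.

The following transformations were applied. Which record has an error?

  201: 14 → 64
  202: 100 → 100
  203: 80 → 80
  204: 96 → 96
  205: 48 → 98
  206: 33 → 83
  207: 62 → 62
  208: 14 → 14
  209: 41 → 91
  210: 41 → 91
Record 208 has an error. The correct transformed value should be 64, not 14.

Step 1: Check each record against the rule
Step 2: Record 208 has stock = 14
Step 3: Since 14 < 52, the bonus should have been applied
Step 4: Correct value = 64, but claimed value = 14
Conclusion: Record 208 has the error.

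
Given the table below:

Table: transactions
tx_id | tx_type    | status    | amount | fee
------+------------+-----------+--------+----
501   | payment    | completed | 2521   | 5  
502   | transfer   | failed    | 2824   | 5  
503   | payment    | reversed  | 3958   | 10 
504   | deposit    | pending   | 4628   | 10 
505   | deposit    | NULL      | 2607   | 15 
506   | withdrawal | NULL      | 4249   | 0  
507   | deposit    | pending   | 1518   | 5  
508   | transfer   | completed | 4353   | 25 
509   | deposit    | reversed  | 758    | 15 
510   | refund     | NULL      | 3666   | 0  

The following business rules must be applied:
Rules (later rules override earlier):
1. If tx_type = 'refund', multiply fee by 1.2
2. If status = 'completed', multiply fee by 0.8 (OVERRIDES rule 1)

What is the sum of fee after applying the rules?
84.0

Step 1: Rule 2 takes priority for records with status = 'completed'
  - 2 records: 30 × 0.8 = 24.0
Step 2: Rule 1 applies to remaining records with tx_type = 'refund'
  - 1 records: 0 × 1.2 = 0.0
Step 3: Other records unchanged: 60
Step 4: Final sum = 24.0 + 0.0 + 60 = 84.0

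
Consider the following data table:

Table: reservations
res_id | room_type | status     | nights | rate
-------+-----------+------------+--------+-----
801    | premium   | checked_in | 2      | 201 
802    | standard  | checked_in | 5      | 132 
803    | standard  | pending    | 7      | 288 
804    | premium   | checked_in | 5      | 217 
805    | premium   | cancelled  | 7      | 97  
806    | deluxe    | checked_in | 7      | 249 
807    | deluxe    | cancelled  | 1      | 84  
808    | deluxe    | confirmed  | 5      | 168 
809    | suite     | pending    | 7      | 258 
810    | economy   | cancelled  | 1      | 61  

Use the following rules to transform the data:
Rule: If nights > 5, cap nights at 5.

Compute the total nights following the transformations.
39

Step 1: 4 records have nights > 5
Step 2: These records originally summed to 28
Step 3: After capping: 4 × 5 = 20
Step 4: Unaffected records sum: 19
Step 5: Final sum = 20 + 19 = 39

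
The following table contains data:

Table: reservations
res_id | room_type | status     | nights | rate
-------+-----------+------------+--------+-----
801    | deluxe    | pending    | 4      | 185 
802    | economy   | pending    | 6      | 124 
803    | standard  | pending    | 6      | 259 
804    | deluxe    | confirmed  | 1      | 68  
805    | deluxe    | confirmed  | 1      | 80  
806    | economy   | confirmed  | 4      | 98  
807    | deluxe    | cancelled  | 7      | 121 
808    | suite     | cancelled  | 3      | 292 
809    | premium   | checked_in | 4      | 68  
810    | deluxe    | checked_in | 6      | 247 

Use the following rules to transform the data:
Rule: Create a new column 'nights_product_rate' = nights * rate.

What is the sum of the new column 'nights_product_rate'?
7055

Step 1: For each record, compute nights * rate
Example calculations:
  4 * 185 = 740
  6 * 124 = 744
  6 * 259 = 1554
  ...
Step 2: Sum all derived values
Step 3: Total = 7055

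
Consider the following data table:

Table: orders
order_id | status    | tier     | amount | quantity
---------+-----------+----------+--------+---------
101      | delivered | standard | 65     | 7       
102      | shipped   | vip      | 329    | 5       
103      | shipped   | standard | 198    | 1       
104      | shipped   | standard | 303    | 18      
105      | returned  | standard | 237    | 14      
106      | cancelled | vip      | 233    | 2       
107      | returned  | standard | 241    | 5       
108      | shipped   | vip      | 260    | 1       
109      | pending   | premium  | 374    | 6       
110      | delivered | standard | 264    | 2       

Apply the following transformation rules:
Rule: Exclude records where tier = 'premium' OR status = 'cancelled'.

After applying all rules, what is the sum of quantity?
53

Step 1: Find records where tier = 'premium' OR status = 'cancelled'
Step 2: 2 records match, summing to 8
Step 3: Original sum: 61
Step 4: Remaining sum = 61 - 8 = 53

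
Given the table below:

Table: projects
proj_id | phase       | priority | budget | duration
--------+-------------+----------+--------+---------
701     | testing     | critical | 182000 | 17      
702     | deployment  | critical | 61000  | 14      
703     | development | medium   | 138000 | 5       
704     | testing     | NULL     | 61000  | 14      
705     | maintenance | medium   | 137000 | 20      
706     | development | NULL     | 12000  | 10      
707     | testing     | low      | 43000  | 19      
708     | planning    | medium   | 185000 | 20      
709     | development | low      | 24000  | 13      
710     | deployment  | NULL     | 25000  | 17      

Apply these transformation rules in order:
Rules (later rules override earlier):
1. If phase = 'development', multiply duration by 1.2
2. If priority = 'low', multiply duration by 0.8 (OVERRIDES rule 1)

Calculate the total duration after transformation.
145.6

Step 1: Rule 2 takes priority for records with priority = 'low'
  - 2 records: 32 × 0.8 = 25.6
Step 2: Rule 1 applies to remaining records with phase = 'development'
  - 2 records: 15 × 1.2 = 18.0
Step 3: Other records unchanged: 102
Step 4: Final sum = 25.6 + 18.0 + 102 = 145.6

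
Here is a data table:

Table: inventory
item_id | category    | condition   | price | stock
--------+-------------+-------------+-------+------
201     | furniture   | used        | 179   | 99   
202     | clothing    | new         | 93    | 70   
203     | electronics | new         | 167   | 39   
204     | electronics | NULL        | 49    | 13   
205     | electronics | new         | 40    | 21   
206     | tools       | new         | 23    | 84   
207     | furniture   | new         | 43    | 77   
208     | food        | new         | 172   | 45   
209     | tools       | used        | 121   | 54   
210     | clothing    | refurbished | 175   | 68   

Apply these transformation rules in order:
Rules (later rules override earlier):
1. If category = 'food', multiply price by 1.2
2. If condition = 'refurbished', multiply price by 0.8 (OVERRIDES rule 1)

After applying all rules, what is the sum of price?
1061.4

Step 1: Rule 2 takes priority for records with condition = 'refurbished'
  - 1 records: 175 × 0.8 = 140.0
Step 2: Rule 1 applies to remaining records with category = 'food'
  - 1 records: 172 × 1.2 = 206.4
Step 3: Other records unchanged: 715
Step 4: Final sum = 140.0 + 206.4 + 715 = 1061.4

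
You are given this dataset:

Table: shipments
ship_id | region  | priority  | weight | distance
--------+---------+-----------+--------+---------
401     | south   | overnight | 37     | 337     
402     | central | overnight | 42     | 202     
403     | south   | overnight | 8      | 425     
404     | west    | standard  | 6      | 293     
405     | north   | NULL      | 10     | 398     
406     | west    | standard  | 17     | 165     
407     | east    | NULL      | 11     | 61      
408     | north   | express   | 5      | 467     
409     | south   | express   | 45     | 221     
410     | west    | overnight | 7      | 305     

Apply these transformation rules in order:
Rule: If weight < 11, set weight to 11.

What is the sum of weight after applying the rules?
207

Step 1: 5 records have weight < 11
Step 2: These records originally summed to 36
Step 3: After setting to minimum: 5 × 11 = 55
Step 4: Unaffected records sum: 152
Step 5: Final sum = 55 + 152 = 207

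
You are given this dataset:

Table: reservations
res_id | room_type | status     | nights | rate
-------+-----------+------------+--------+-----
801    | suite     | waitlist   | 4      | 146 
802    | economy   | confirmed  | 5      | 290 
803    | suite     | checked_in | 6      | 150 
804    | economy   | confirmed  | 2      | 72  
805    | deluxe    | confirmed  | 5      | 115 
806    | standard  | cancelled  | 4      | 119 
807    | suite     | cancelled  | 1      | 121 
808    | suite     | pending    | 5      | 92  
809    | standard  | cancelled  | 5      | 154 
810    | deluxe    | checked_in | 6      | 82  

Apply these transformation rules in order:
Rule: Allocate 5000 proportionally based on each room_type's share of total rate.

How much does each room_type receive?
deluxe: 734.53, economy: 1349.74, standard: 1017.9, suite: 1897.84

Step 1: Calculate total rate = 1341
Step 2: Calculate each room_type's proportion:
  deluxe: 197/1341 = 14.69% → 734.53
  economy: 362/1341 = 26.99% → 1349.74
  standard: 273/1341 = 20.36% → 1017.9
  suite: 509/1341 = 37.96% → 1897.84
Step 3: Verify: sum of allocations ≈ 5000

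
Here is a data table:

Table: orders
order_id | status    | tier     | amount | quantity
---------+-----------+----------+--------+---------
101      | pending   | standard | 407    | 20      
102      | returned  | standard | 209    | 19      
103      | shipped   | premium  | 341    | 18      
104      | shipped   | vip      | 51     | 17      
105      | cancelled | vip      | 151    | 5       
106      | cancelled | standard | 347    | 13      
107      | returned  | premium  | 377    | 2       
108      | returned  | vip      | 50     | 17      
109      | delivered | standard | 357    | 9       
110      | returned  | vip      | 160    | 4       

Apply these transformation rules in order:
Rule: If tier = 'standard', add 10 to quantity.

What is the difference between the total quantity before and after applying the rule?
40

Step 1: Original sum of quantity = 124
Step 2: 4 records have tier = 'standard'
Step 3: Each affected record changes by 10
Step 4: Total change = 4 × 10 = 40
Step 5: New sum = 124 + 40 = 164
Step 6: Difference = |164 - 124| = 40
        (Sum increased by 40)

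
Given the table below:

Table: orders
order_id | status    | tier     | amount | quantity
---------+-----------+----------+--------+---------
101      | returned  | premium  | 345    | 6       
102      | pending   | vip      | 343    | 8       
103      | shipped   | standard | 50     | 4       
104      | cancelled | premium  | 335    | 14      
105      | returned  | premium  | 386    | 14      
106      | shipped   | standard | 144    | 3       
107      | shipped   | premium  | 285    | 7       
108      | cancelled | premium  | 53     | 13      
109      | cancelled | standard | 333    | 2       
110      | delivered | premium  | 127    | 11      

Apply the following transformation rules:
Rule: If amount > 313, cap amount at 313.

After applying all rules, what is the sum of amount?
2224

Step 1: 5 records have amount > 313
Step 2: These records originally summed to 1742
Step 3: After capping: 5 × 313 = 1565
Step 4: Unaffected records sum: 659
Step 5: Final sum = 1565 + 659 = 2224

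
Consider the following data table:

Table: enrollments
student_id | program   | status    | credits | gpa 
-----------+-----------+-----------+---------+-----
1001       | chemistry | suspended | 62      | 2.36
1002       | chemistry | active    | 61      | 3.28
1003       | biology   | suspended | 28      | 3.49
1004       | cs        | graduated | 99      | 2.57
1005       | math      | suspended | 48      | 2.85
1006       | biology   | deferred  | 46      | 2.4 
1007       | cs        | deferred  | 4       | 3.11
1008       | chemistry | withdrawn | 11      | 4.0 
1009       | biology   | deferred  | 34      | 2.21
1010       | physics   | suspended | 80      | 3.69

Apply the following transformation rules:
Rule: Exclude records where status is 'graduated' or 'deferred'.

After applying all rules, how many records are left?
6

Step 1: Count records to exclude
  - 1 (graduated) + 3 (deferred) = 4 records
Step 2: Total records: 10
Step 3: Remaining = 10 - 4 = 6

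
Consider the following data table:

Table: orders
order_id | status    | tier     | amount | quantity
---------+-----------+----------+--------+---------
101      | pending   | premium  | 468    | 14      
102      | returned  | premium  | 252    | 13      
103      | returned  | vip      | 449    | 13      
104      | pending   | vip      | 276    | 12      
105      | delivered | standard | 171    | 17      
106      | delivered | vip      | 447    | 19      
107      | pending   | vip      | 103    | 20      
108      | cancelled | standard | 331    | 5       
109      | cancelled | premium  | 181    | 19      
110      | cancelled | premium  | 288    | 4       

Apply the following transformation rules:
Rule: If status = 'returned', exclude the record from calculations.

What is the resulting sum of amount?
2265

Step 1: Identify records where status = 'returned'
Step 2: The excluded records sum to 701
Step 3: Original total amount = 2966
Step 4: Remaining total = 2966 - 701 = 2265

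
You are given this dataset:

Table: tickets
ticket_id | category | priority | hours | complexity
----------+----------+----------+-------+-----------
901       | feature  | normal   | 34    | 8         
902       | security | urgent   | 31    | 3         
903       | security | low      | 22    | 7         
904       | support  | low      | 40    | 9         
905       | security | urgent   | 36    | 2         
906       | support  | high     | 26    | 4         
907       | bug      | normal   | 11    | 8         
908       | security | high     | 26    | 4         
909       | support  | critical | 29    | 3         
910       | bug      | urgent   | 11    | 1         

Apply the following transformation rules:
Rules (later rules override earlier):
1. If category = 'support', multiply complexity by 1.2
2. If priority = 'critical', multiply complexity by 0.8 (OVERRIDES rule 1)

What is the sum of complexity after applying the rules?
51.0

Step 1: Rule 2 takes priority for records with priority = 'critical'
  - 1 records: 3 × 0.8 = 2.4
Step 2: Rule 1 applies to remaining records with category = 'support'
  - 2 records: 13 × 1.2 = 15.6
Step 3: Other records unchanged: 33
Step 4: Final sum = 2.4 + 15.6 + 33 = 51.0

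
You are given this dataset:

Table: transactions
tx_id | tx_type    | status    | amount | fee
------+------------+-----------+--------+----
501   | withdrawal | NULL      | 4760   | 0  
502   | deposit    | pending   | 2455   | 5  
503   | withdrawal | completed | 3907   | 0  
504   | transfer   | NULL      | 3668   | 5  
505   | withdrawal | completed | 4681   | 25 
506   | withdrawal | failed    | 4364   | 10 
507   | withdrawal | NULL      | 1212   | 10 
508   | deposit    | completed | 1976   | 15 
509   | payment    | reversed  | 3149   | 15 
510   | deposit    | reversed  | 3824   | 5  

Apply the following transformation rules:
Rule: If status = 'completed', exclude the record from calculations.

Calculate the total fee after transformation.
50

Step 1: Identify records where status = 'completed'
Step 2: The excluded records sum to 40
Step 3: Original total fee = 90
Step 4: Remaining total = 90 - 40 = 50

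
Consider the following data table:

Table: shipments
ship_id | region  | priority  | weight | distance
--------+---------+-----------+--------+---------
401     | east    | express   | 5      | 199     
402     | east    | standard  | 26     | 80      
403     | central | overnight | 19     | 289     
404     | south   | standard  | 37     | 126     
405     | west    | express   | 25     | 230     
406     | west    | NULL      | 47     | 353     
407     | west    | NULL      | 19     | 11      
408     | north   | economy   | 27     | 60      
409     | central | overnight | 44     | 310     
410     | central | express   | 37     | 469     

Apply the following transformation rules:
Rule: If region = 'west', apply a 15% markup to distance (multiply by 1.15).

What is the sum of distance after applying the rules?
2216.1

Step 1: Records with region = 'west' have total distance = 594
Step 2: Apply multiplier: 594 × 1.15 = 683.1
Step 3: Other records total: 1533
Step 4: Final sum = 683.1 + 1533 = 2216.1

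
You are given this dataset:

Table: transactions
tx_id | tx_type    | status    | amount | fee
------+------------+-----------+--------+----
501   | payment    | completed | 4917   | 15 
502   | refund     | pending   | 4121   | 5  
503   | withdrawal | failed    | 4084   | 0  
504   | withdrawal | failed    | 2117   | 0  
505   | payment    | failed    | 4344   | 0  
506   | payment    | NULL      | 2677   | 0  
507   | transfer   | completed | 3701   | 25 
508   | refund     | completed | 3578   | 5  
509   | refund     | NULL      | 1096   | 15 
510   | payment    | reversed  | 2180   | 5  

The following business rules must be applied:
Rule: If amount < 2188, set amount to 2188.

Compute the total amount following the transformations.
33986

Step 1: 3 records have amount < 2188
Step 2: These records originally summed to 5393
Step 3: After setting to minimum: 3 × 2188 = 6564
Step 4: Unaffected records sum: 27422
Step 5: Final sum = 6564 + 27422 = 33986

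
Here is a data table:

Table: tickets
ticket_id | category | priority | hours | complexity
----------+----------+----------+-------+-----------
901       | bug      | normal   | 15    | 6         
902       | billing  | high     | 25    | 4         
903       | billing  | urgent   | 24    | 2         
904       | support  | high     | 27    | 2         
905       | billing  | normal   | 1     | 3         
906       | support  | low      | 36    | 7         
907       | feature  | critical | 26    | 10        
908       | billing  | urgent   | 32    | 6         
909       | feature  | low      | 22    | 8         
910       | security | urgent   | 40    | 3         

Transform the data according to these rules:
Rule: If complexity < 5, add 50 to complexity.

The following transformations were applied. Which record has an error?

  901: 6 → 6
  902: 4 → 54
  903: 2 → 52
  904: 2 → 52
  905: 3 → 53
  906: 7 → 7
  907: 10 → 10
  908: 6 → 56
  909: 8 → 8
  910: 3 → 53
Record 908 has an error. The correct transformed value should be 6, not 56.

Step 1: Check each record against the rule
Step 2: Record 908 has complexity = 6
Step 3: Since 6 >= 5, the bonus should not have been applied
Step 4: Correct value = 6, but claimed value = 56
Conclusion: Record 908 has the error.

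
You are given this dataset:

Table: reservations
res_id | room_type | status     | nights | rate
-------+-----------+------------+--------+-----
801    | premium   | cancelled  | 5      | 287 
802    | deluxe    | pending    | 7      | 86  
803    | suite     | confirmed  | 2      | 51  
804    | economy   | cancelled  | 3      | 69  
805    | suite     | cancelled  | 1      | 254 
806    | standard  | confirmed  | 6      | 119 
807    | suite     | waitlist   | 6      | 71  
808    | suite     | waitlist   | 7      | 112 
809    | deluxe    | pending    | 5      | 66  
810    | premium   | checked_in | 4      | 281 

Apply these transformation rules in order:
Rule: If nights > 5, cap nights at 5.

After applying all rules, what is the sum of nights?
40

Step 1: 4 records have nights > 5
Step 2: These records originally summed to 26
Step 3: After capping: 4 × 5 = 20
Step 4: Unaffected records sum: 20
Step 5: Final sum = 20 + 20 = 40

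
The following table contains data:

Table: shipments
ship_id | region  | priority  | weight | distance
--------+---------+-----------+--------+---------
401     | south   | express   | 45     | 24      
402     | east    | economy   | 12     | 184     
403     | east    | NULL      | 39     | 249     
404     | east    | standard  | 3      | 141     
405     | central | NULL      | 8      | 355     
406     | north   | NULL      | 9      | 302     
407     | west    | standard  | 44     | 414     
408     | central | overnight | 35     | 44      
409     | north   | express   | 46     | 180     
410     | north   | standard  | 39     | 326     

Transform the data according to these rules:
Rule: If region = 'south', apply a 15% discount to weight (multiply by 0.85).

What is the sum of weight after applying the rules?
273.25

Step 1: Records with region = 'south' have total weight = 45
Step 2: Apply multiplier: 45 × 0.85 = 38.25
Step 3: Other records total: 235
Step 4: Final sum = 38.25 + 235 = 273.25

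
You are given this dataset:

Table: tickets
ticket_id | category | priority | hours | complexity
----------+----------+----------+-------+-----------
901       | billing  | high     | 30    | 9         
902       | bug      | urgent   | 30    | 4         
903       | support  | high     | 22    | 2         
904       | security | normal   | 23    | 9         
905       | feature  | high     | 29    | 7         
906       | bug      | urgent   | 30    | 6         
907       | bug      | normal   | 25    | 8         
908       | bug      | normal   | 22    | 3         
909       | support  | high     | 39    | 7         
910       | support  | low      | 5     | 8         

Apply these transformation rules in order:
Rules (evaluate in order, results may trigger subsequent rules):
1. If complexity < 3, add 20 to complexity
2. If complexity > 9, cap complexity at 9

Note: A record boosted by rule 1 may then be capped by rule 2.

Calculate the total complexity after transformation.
70

Step 1: Apply rule 1 to records with complexity < 3
  - 1 records get bonus of 20
  - Of these, 1 records then exceed 9 and get capped
Step 2: Apply rule 2 to records with complexity > 9
  - 0 records (original) are capped
Step 3: Calculate final sum = 70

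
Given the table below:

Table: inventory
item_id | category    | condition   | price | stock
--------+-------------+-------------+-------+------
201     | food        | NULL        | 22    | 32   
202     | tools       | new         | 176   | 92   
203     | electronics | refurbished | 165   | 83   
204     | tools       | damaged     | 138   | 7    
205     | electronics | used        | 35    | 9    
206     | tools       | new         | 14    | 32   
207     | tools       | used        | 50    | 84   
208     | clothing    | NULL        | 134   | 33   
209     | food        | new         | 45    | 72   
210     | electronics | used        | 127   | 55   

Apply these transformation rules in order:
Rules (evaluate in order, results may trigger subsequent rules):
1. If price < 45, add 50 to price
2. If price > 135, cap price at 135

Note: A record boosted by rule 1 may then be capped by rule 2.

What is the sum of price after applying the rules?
982

Step 1: Apply rule 1 to records with price < 45
  - 3 records get bonus of 50
  - Of these, 0 records then exceed 135 and get capped
Step 2: Apply rule 2 to records with price > 135
  - 3 records (original) are capped
Step 3: Calculate final sum = 982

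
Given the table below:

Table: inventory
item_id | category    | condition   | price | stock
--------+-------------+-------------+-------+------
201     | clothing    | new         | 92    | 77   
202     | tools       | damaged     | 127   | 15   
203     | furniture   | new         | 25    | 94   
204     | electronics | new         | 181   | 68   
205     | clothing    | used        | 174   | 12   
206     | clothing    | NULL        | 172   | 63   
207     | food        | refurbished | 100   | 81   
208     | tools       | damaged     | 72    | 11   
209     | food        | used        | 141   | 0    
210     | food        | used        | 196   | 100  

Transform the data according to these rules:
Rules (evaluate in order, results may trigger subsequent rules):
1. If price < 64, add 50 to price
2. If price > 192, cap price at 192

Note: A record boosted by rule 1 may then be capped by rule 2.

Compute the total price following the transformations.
1326

Step 1: Apply rule 1 to records with price < 64
  - 1 records get bonus of 50
  - Of these, 0 records then exceed 192 and get capped
Step 2: Apply rule 2 to records with price > 192
  - 1 records (original) are capped
Step 3: Calculate final sum = 1326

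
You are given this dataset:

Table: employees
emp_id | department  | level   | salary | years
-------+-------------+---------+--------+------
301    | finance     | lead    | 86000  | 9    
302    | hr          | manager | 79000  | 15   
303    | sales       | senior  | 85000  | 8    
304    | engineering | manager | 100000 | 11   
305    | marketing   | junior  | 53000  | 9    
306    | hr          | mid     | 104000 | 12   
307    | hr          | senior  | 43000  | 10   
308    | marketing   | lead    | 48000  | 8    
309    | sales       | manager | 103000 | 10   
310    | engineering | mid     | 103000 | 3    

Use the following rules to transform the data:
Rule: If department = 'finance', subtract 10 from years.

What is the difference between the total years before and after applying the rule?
10

Step 1: Original sum of years = 95
Step 2: 1 records have department = 'finance'
Step 3: Each affected record changes by -10
Step 4: Total change = 1 × -10 = -10
Step 5: New sum = 95 + -10 = 85
Step 6: Difference = |85 - 95| = 10
        (Sum decreased by 10)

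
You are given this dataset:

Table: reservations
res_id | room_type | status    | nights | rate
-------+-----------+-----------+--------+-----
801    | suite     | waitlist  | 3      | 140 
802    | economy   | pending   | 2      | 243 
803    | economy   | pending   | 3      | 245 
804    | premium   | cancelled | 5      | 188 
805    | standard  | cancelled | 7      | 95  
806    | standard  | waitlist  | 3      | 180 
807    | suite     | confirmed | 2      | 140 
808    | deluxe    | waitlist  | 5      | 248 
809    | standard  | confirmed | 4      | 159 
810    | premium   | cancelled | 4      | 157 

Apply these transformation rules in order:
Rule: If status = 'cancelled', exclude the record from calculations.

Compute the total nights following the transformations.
22

Step 1: Identify records where status = 'cancelled'
Step 2: The excluded records sum to 16
Step 3: Original total nights = 38
Step 4: Remaining total = 38 - 16 = 22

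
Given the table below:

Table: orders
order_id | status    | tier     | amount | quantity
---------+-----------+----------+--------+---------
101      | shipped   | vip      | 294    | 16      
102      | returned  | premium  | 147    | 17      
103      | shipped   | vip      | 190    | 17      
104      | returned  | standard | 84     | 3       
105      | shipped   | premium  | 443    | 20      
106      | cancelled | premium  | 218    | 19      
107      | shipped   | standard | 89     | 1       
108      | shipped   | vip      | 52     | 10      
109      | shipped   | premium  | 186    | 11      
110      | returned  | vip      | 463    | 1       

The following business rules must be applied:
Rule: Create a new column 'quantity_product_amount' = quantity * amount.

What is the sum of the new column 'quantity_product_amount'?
26805

Step 1: For each record, compute quantity * amount
Example calculations:
  16 * 294 = 4704
  17 * 147 = 2499
  17 * 190 = 3230
  ...
Step 2: Sum all derived values
Step 3: Total = 26805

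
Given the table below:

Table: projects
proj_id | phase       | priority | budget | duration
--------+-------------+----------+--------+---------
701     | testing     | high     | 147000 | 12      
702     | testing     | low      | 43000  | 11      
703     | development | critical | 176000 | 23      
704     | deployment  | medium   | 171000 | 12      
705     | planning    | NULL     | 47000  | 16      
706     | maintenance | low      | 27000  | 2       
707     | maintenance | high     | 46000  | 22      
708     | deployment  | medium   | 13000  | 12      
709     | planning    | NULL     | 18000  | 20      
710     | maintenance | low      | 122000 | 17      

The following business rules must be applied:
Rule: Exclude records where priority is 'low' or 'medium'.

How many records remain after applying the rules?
5

Step 1: Count records to exclude
  - 3 (low) + 2 (medium) = 5 records
Step 2: Total records: 10
Step 3: Remaining = 10 - 5 = 5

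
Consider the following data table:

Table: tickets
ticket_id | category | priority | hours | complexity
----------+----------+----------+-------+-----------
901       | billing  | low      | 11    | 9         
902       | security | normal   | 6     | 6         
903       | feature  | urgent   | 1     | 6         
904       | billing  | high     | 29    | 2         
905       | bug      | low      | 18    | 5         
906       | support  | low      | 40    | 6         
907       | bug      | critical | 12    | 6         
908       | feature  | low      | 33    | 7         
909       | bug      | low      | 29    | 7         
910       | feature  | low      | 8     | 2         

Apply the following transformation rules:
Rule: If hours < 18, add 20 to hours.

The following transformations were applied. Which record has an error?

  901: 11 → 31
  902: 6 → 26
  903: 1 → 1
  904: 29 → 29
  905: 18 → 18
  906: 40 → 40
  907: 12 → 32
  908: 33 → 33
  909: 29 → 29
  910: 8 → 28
Record 903 has an error. The correct transformed value should be 21, not 1.

Step 1: Check each record against the rule
Step 2: Record 903 has hours = 1
Step 3: Since 1 < 18, the bonus should have been applied
Step 4: Correct value = 21, but claimed value = 1
Conclusion: Record 903 has the error.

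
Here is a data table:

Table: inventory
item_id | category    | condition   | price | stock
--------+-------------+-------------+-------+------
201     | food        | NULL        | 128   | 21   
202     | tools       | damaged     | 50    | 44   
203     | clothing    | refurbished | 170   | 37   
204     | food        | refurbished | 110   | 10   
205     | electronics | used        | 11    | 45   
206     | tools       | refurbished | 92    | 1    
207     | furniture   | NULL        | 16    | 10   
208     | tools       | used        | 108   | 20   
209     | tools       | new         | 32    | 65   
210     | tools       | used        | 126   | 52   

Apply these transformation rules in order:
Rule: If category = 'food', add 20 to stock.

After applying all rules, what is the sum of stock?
345

Step 1: Count records where category = 'food': 2
Step 2: Total bonus added: 2 × 20 = 40
Step 3: Original sum of stock: 305
Step 4: Final sum = 305 + 40 = 345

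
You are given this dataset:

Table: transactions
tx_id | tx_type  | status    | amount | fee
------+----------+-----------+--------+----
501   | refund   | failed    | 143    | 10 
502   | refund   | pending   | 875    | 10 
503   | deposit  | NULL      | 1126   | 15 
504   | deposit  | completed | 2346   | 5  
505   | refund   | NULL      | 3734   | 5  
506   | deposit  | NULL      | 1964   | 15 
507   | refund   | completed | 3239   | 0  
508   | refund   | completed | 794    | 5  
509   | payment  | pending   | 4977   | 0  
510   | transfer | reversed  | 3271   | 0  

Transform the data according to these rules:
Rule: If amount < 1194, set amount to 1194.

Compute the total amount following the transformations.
24307

Step 1: 4 records have amount < 1194
Step 2: These records originally summed to 2938
Step 3: After setting to minimum: 4 × 1194 = 4776
Step 4: Unaffected records sum: 19531
Step 5: Final sum = 4776 + 19531 = 24307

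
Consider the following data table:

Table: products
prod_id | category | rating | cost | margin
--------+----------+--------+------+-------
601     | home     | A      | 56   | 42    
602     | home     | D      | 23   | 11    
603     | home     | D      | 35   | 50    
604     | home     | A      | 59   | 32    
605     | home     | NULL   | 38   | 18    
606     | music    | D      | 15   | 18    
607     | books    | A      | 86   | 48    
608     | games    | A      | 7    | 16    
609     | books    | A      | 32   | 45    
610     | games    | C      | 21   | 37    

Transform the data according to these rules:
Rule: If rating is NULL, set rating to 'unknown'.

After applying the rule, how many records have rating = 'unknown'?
1

Step 1: Count records where rating IS NULL
Step 2: Found 1 records with NULL rating
Step 3: These records will have rating set to 'unknown'
Step 4: Records already having rating = 'unknown': 0
Step 5: Answer: 1 + 0 = 1 records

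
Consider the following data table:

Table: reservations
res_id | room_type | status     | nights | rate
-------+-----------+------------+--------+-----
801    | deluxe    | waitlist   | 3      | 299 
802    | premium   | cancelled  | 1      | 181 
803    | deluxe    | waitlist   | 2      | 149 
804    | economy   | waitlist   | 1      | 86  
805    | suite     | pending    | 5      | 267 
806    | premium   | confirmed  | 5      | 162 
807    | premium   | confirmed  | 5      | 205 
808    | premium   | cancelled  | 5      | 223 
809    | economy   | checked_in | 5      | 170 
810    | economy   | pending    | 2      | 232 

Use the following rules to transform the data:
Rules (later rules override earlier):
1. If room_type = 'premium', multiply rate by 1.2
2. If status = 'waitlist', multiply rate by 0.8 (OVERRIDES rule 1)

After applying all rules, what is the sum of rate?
2021.4

Step 1: Rule 2 takes priority for records with status = 'waitlist'
  - 3 records: 534 × 0.8 = 427.2
Step 2: Rule 1 applies to remaining records with room_type = 'premium'
  - 4 records: 771 × 1.2 = 925.2
Step 3: Other records unchanged: 669
Step 4: Final sum = 427.2 + 925.2 + 669 = 2021.4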